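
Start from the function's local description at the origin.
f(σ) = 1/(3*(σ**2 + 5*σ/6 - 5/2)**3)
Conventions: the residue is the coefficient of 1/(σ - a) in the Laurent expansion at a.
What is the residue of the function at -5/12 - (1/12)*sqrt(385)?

The factor σ**2 + 5*σ/6 - 5/2 splits as (σ - a)(σ - a') with a = -5/12 - (1/12)*sqrt(385), a' = -5/12 + (1/12)*sqrt(385). At the order-3 pole a set g(σ) = (σ - a)^3*f(σ) = [1/3] / (σ - a')^3.
Order-3 pole: residue = g''(a)/2; g''(-5/12 - (1/12)*sqrt(385)) = -(31104/57066625)*sqrt(385), so the residue is -(15552/57066625)*sqrt(385).

The residue is -(15552/57066625)*sqrt(385).


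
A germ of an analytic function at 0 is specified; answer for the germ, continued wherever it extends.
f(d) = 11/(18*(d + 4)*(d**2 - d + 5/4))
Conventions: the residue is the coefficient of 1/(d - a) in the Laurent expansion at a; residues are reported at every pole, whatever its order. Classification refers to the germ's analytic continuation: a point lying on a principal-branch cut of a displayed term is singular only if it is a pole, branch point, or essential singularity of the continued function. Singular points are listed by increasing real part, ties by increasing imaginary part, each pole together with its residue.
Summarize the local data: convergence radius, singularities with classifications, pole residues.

Denominator factor (d**2 - d + 5/4): discriminant -4, complex-conjugate roots (1/2) + (1)*i and (1/2) - (1)*i; poles of order 1, moduli (1/2)*sqrt(5) and (1/2)*sqrt(5).
Denominator factor (d + 4): pole of order 1 at -4, modulus 4.
The radius of convergence is the smallest modulus among the singular points: (1/2)*sqrt(5).
At the order-1 pole -4 set g(d) = (d - (-4))*f(d) = 11/(18*(d**2 - d + 5/4)).
Simple pole: residue = g(a) at a = -4, which is 22/765.
The factor d**2 - d + 5/4 splits as (d - a)(d - a') with a = (1/2) - (1)*i, a' = (1/2) + (1)*i. At the order-1 pole a set g(d) = (d - a)*f(d) = [11/(18*(d + 4))] / (d - a').
Simple pole: residue = g(a) at a = (1/2) - (1)*i, which is (-11/765) + (11/170)*i.
The factor d**2 - d + 5/4 splits as (d - a)(d - a') with a = (1/2) + (1)*i, a' = (1/2) - (1)*i. At the order-1 pole a set g(d) = (d - a)*f(d) = [11/(18*(d + 4))] / (d - a').
Simple pole: residue = g(a) at a = (1/2) + (1)*i, which is (-11/765) - (11/170)*i.
List the singular points by increasing real part (a conjugate pair: the negative imaginary part first).

Radius of convergence at 0: (1/2)*sqrt(5).
At -4: a pole of order 1; residue 22/765.
At (1/2) - (1)*i: a pole of order 1; residue (-11/765) + (11/170)*i.
At (1/2) + (1)*i: a pole of order 1; residue (-11/765) - (11/170)*i.


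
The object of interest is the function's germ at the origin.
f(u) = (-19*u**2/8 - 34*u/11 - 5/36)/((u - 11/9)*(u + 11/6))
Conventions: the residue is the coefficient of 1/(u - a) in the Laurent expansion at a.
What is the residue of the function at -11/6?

The residue is 707/880.

At the order-1 pole -11/6 set g(u) = (u - (-11/6))*f(u) = (-19*u**2/8 - 34*u/11 - 5/36)/(u - 11/9).
Simple pole: residue = g(a) at a = -11/6, which is 707/880.


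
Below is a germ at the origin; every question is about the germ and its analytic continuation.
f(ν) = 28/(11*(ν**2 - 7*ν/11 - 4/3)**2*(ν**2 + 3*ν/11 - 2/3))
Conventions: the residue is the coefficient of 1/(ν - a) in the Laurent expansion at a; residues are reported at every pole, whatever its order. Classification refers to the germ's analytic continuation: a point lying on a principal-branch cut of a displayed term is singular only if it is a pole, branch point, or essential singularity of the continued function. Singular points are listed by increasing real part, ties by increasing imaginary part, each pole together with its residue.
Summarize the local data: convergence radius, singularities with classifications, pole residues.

Denominator factor (ν**2 + 3*ν/11 - 2/3): discriminant 995/363, real irrational roots -3/22 + (1/66)*sqrt(2985) and -3/22 - (1/66)*sqrt(2985); poles of order 1, moduli -3/22 + (1/66)*sqrt(2985) and 3/22 + (1/66)*sqrt(2985).
Denominator factor (ν**2 - 7*ν/11 - 4/3)^2: discriminant 2083/363, real irrational roots 7/22 + (1/66)*sqrt(6249) and 7/22 - (1/66)*sqrt(6249); poles of order 2, moduli 7/22 + (1/66)*sqrt(6249) and -7/22 + (1/66)*sqrt(6249).
The radius of convergence is the smallest modulus among the singular points: -3/22 + (1/66)*sqrt(2985).
The factor ν**2 + 3*ν/11 - 2/3 splits as (ν - a)(ν - a') with a = -3/22 - (1/66)*sqrt(2985), a' = -3/22 + (1/66)*sqrt(2985). At the order-1 pole a set g(ν) = (ν - a)*f(ν) = [28/(11*(ν**2 - 7*ν/11 - 4/3)**2)] / (ν - a').
Simple pole: residue = g(a) at a = -3/22 - (1/66)*sqrt(2985), which is -186165/10952 - (3573171/10897240)*sqrt(2985).
The factor ν**2 - 7*ν/11 - 4/3 splits as (ν - a)(ν - a') with a = 7/22 - (1/66)*sqrt(6249), a' = 7/22 + (1/66)*sqrt(6249). At the order-2 pole a set g(ν) = (ν - a)^2*f(ν) = [28/(11*(ν**2 + 3*ν/11 - 2/3))] / (ν - a')^2.
Order-2 pole: residue = g'(a); g'(7/22 - (1/66)*sqrt(6249)) = 186165/10952 + (10537758567/47519512328)*sqrt(6249), so the residue is 186165/10952 + (10537758567/47519512328)*sqrt(6249).
The factor ν**2 + 3*ν/11 - 2/3 splits as (ν - a)(ν - a') with a = -3/22 + (1/66)*sqrt(2985), a' = -3/22 - (1/66)*sqrt(2985). At the order-1 pole a set g(ν) = (ν - a)*f(ν) = [28/(11*(ν**2 - 7*ν/11 - 4/3)**2)] / (ν - a').
Simple pole: residue = g(a) at a = -3/22 + (1/66)*sqrt(2985), which is -186165/10952 + (3573171/10897240)*sqrt(2985).
The factor ν**2 - 7*ν/11 - 4/3 splits as (ν - a)(ν - a') with a = 7/22 + (1/66)*sqrt(6249), a' = 7/22 - (1/66)*sqrt(6249). At the order-2 pole a set g(ν) = (ν - a)^2*f(ν) = [28/(11*(ν**2 + 3*ν/11 - 2/3))] / (ν - a')^2.
Order-2 pole: residue = g'(a); g'(7/22 + (1/66)*sqrt(6249)) = 186165/10952 - (10537758567/47519512328)*sqrt(6249), so the residue is 186165/10952 - (10537758567/47519512328)*sqrt(6249).
List the singular points by increasing real part (a conjugate pair: the negative imaginary part first).

Radius of convergence at 0: -3/22 + (1/66)*sqrt(2985).
At -3/22 - (1/66)*sqrt(2985): a pole of order 1; residue -186165/10952 - (3573171/10897240)*sqrt(2985).
At 7/22 - (1/66)*sqrt(6249): a pole of order 2; residue 186165/10952 + (10537758567/47519512328)*sqrt(6249).
At -3/22 + (1/66)*sqrt(2985): a pole of order 1; residue -186165/10952 + (3573171/10897240)*sqrt(2985).
At 7/22 + (1/66)*sqrt(6249): a pole of order 2; residue 186165/10952 - (10537758567/47519512328)*sqrt(6249).


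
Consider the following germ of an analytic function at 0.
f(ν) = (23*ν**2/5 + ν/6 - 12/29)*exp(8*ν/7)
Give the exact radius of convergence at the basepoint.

The radius of convergence is infinite.

The factor exp(8*ν/7) is entire and contributes no finite singular point.
The polynomial part has no poles.
No finite singular points: the Taylor series at 0 converges everywhere.


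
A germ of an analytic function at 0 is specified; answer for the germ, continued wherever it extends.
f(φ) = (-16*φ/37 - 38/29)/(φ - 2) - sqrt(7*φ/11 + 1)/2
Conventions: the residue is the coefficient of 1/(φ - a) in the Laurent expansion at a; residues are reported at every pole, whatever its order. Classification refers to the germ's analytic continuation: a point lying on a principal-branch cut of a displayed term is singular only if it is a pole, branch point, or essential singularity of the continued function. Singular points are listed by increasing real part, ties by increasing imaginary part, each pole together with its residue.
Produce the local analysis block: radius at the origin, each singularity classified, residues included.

Denominator factor (φ - 2): pole of order 1 at 2, modulus 2.
Branch term (-1/2)*sqrt(1 - φ/(-11/7)): its argument vanishes at φ = -11/7, a square-root branch point, modulus 11/7.
The radius of convergence is the smallest modulus among the singular points: 11/7.
The branch term is analytic at 2 and contributes nothing to the residue; only the rational part matters.
At the order-1 pole 2 set g(φ) = (φ - (2))*(rational part) = -16*φ/37 - 38/29.
Simple pole: residue = g(a) at a = 2, which is -2334/1073.
List the singular points by increasing real part (a conjugate pair: the negative imaginary part first).

Radius of convergence at 0: 11/7.
At -11/7: an algebraic (square-root) branch point.
At 2: a pole of order 1; residue -2334/1073.


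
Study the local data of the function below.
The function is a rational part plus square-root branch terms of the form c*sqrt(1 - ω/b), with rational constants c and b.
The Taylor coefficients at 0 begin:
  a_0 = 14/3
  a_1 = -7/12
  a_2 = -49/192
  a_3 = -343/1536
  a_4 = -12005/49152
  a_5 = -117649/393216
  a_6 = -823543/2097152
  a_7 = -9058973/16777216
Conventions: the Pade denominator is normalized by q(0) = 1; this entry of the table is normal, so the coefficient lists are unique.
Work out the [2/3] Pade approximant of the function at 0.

The Pade approximant has numerator coefficients [14/3, -553/66, 12299/4224]; denominator coefficients [1, -147/88, 1323/2816, 343/22528].

Taylor coefficients needed (read off): a_0 = 14/3, a_1 = -7/12, a_2 = -49/192, a_3 = -343/1536, a_4 = -12005/49152, a_5 = -117649/393216.
Write the denominator as Q(ω) = 1 + q1*ω + q2*ω^2 + q3*ω^3. Requiring Q*f - P = O(ω^6) with deg P <= 2 kills the coefficients of ω^3..ω^5 in Q*f:
  ω^3: a_3 + q1*a_2 + q2*a_1 + q3*a_0 = 0, i.e. -343/1536 + (-49/192)*q1 + (-7/12)*q2 + (14/3)*q3 = 0.
  ω^4: a_4 + q1*a_3 + q2*a_2 + q3*a_1 = 0, i.e. -12005/49152 + (-343/1536)*q1 + (-49/192)*q2 + (-7/12)*q3 = 0.
  ω^5: a_5 + q1*a_4 + q2*a_3 + q3*a_2 = 0, i.e. -117649/393216 + (-12005/49152)*q1 + (-343/1536)*q2 + (-49/192)*q3 = 0.
Solving this linear system: q1 = -147/88, q2 = 1323/2816, q3 = 343/22528.
The numerator is Q*f truncated at degree 2: P0 = a_0 = 14/3; P1 = a_1 + q1*a_0 = -553/66; P2 = a_2 + q1*a_1 + q2*a_0 = 12299/4224.


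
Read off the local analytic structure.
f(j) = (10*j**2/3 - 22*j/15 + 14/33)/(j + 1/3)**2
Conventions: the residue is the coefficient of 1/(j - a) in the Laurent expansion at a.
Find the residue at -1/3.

At the order-2 pole -1/3 set g(j) = (j - (-1/3))^2*f(j) = 10*j**2/3 - 22*j/15 + 14/33.
Order-2 pole: residue = g'(a); g'(-1/3) = -166/45, so the residue is -166/45.

The residue is -166/45.


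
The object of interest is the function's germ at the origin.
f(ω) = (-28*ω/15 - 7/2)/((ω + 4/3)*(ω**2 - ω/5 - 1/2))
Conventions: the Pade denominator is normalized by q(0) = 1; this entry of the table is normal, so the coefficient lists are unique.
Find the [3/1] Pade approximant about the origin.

The Pade approximant has numerator coefficients [21/4, 1851073/185510, 2503487/556530, 5472068/278265]; denominator coefficients [1, 2801899/1113060].

Taylor coefficients needed (expand at 0): a_0 = 21/4, a_1 = -259/80, a_2 = 20237/1600, a_3 = -389571/32000, a_4 = 19613293/640000.
Write the denominator as Q(ω) = 1 + q1*ω. Requiring Q*f - P = O(ω^5) with deg P <= 3 kills the coefficients of ω^4..ω^4 in Q*f:
  ω^4: a_4 + q1*a_3 = 0, i.e. 19613293/640000 + (-389571/32000)*q1 = 0.
Solving this linear system: q1 = 2801899/1113060.
The numerator is Q*f truncated at degree 3: P0 = a_0 = 21/4; P1 = a_1 + q1*a_0 = 1851073/185510; P2 = a_2 + q1*a_1 = 2503487/556530; P3 = a_3 + q1*a_2 = 5472068/278265.


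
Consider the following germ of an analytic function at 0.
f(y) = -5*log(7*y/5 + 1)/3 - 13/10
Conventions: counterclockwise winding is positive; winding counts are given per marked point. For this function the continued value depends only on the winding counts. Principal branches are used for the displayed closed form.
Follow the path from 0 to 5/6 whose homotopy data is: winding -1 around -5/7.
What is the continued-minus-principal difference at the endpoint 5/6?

Continued minus principal equals (10/3)*pi*i.

The rational part is single-valued and drops out of the difference; each branch term changes only by its own monodromy.
(-5/3)*log(1 - y/(-5/7)): each positive loop around -5/7 adds 2*pi*i to the log, so winding -1 contributes (-5/3)*(-1)*2*pi*i = (10/3)*pi*i.
Summing the contributions at y = 5/6 gives (10/3)*pi*i.


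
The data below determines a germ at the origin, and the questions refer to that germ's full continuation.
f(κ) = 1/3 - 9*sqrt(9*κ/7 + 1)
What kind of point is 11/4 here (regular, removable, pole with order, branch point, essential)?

The point is a regular point.

There is no denominator, hence no pole anywhere.
Branch term sqrt(1 - κ/(-7/9)): argument at 11/4 is 127/28, nonzero, so 11/4 is not its branch point (a point on a principal cut is still regular for the continued germ).
So the germ continues analytically to 11/4.


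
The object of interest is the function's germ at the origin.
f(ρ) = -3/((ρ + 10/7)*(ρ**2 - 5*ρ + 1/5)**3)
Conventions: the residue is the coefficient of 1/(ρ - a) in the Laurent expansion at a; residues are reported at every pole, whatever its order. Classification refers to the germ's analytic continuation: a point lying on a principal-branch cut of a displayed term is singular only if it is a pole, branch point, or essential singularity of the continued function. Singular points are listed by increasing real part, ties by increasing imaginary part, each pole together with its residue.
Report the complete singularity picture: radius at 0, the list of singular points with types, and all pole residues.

Radius of convergence at 0: 5/2 - (11/10)*sqrt(5).
At -10/7: a pole of order 1; residue -44118375/12151136899.
At 5/2 - (11/10)*sqrt(5): a pole of order 3; residue 44118375/24302273798 + (35503125/24302273798)*sqrt(5).
At 5/2 + (11/10)*sqrt(5): a pole of order 3; residue 44118375/24302273798 - (35503125/24302273798)*sqrt(5).

Denominator factor (ρ**2 - 5*ρ + 1/5)^3: discriminant 121/5, real irrational roots 5/2 + (11/10)*sqrt(5) and 5/2 - (11/10)*sqrt(5); poles of order 3, moduli 5/2 + (11/10)*sqrt(5) and 5/2 - (11/10)*sqrt(5).
Denominator factor (ρ + 10/7): pole of order 1 at -10/7, modulus 10/7.
The radius of convergence is the smallest modulus among the singular points: 5/2 - (11/10)*sqrt(5).
At the order-1 pole -10/7 set g(ρ) = (ρ - (-10/7))*f(ρ) = -3/(ρ**2 - 5*ρ + 1/5)**3.
Simple pole: residue = g(a) at a = -10/7, which is -44118375/12151136899.
The factor ρ**2 - 5*ρ + 1/5 splits as (ρ - a)(ρ - a') with a = 5/2 - (11/10)*sqrt(5), a' = 5/2 + (11/10)*sqrt(5). At the order-3 pole a set g(ρ) = (ρ - a)^3*f(ρ) = [-3/(ρ + 10/7)] / (ρ - a')^3.
Order-3 pole: residue = g''(a)/2; g''(5/2 - (11/10)*sqrt(5)) = 44118375/12151136899 + (35503125/12151136899)*sqrt(5), so the residue is 44118375/24302273798 + (35503125/24302273798)*sqrt(5).
The factor ρ**2 - 5*ρ + 1/5 splits as (ρ - a)(ρ - a') with a = 5/2 + (11/10)*sqrt(5), a' = 5/2 - (11/10)*sqrt(5). At the order-3 pole a set g(ρ) = (ρ - a)^3*f(ρ) = [-3/(ρ + 10/7)] / (ρ - a')^3.
Order-3 pole: residue = g''(a)/2; g''(5/2 + (11/10)*sqrt(5)) = 44118375/12151136899 - (35503125/12151136899)*sqrt(5), so the residue is 44118375/24302273798 - (35503125/24302273798)*sqrt(5).
List the singular points by increasing real part (a conjugate pair: the negative imaginary part first).


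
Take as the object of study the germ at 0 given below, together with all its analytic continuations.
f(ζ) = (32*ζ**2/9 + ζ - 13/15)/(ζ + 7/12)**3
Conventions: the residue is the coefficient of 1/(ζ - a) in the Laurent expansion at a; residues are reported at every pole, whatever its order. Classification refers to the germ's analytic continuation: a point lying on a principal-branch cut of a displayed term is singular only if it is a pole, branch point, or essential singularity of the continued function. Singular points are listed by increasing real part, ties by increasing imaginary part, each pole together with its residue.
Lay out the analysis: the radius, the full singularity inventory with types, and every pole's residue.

Radius of convergence at 0: 7/12.
At -7/12: a pole of order 3; residue 32/9.

Denominator factor (ζ + 7/12)^3: pole of order 3 at -7/12, modulus 7/12.
The radius of convergence is the smallest modulus among the singular points: 7/12.
At the order-3 pole -7/12 set g(ζ) = (ζ - (-7/12))^3*f(ζ) = 32*ζ**2/9 + ζ - 13/15.
Order-3 pole: residue = g''(a)/2; g''(-7/12) = 64/9, so the residue is 32/9.


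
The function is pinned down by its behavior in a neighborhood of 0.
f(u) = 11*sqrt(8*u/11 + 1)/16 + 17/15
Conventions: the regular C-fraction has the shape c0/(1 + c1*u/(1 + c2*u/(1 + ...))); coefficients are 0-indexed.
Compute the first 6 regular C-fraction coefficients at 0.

Taylor coefficients (expand at 0): a_0 = 437/240, a_1 = 1/4, a_2 = -1/22, a_3 = 2/121, a_4 = -10/1331, a_5 = 56/14641.
c0 = a_0 = 437/240. Peel one level at a time: if S = 1 + c*u/S' with S'(0) = 1, then c is the u-coefficient of S and S' = c*u/(S - 1).
S_1 = c0/f = 1 + (-60/437)*u + (92040/2100659)*u^2 + ...; c1 = -60/437.
S_2 = c1*u/(S_1 - 1) = 1 + (1534/4807)*u + (-4/121)*u^2 + ...; c2 = 1534/4807.
S_3 = c2*u/(S_2 - 1) = 1 + (874/8437)*u + (-1917556/71182969)*u^2 + ...; c3 = 874/8437.
S_4 = c3*u/(S_3 - 1) = 1 + (2194/8437)*u + (-4/121)*u^2 + ...; c4 = 2194/8437.
S_5 = c4*u/(S_4 - 1) = 1 + (1534/12067)*u + ...; c5 = 1534/12067.

The regular C-fraction coefficients are [437/240, -60/437, 1534/4807, 874/8437, 2194/8437, 1534/12067].


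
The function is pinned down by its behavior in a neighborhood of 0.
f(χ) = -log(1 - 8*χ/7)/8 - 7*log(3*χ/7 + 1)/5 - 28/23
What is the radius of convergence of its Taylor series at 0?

The radius of convergence is 7/8.

Branch term (-7/5)*log(1 - χ/(-7/3)): its argument vanishes at χ = -7/3, a logarithmic branch point, modulus 7/3.
Branch term (-1/8)*log(1 - χ/(7/8)): its argument vanishes at χ = 7/8, a logarithmic branch point, modulus 7/8.
The radius of convergence is the smallest modulus among the singular points: 7/8.


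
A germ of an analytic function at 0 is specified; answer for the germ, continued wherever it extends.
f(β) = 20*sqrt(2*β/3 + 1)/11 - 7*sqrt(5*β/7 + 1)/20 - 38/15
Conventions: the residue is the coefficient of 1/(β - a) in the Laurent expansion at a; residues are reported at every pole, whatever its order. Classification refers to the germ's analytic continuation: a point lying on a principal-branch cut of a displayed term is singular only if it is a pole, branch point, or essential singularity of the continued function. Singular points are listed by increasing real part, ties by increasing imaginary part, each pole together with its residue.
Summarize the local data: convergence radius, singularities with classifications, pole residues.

Branch term (-7/20)*sqrt(1 - β/(-7/5)): its argument vanishes at β = -7/5, a square-root branch point, modulus 7/5.
Branch term (20/11)*sqrt(1 - β/(-3/2)): its argument vanishes at β = -3/2, a square-root branch point, modulus 3/2.
The radius of convergence is the smallest modulus among the singular points: 7/5.
List the singular points by increasing real part (a conjugate pair: the negative imaginary part first).

Radius of convergence at 0: 7/5.
At -3/2: an algebraic (square-root) branch point.
At -7/5: an algebraic (square-root) branch point.


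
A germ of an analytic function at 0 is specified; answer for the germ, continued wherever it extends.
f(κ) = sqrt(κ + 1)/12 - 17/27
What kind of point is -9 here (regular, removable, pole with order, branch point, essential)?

The point is a regular point.

There is no denominator, hence no pole anywhere.
Branch term sqrt(1 - κ/(-1)): argument at -9 is -8, nonzero, so -9 is not its branch point (a point on a principal cut is still regular for the continued germ).
So the germ continues analytically to -9.


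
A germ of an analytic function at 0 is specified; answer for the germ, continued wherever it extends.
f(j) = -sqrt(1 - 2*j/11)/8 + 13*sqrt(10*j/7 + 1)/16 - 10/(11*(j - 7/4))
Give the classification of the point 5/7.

The point is a regular point.

Denominator factors: j - 7/4 = -29/28 at j = 5/7 — none vanishes.
Branch term sqrt(1 - j/(11/2)): argument at 5/7 is 67/77, nonzero, so 5/7 is not its branch point (a point on a principal cut is still regular for the continued germ).
Branch term sqrt(1 - j/(-7/10)): argument at 5/7 is 99/49, nonzero, so 5/7 is not its branch point (a point on a principal cut is still regular for the continued germ).
So the germ continues analytically to 5/7.


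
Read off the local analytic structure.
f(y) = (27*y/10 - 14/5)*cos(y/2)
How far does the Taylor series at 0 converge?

The factor cos(y/2) is entire and contributes no finite singular point.
The polynomial part has no poles.
No finite singular points: the Taylor series at 0 converges everywhere.

The radius of convergence is infinite.


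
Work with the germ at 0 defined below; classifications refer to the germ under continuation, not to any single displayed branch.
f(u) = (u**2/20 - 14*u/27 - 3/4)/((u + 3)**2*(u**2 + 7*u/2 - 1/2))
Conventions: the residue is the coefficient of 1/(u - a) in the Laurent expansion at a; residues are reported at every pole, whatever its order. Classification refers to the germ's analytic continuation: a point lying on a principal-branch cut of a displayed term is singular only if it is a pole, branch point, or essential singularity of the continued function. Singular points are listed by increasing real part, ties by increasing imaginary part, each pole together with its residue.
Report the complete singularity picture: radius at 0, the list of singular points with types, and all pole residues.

Denominator factor (u**2 + 7*u/2 - 1/2): discriminant 57/4, real irrational roots -7/4 + (1/4)*sqrt(57) and -7/4 - (1/4)*sqrt(57); poles of order 1, moduli -7/4 + (1/4)*sqrt(57) and 7/4 + (1/4)*sqrt(57).
Denominator factor (u + 3)^2: pole of order 2 at -3, modulus 3.
The radius of convergence is the smallest modulus among the singular points: -7/4 + (1/4)*sqrt(57).
The factor u**2 + 7*u/2 - 1/2 splits as (u - a)(u - a') with a = -7/4 - (1/4)*sqrt(57), a' = -7/4 + (1/4)*sqrt(57). At the order-1 pole a set g(u) = (u - a)*f(u) = [(u**2/20 - 14*u/27 - 3/4)/(u + 3)**2] / (u - a').
Simple pole: residue = g(a) at a = -7/4 - (1/4)*sqrt(57), which is -2579/4320 - (18751/246240)*sqrt(57).
At the order-2 pole -3 set g(u) = (u - (-3))^2*f(u) = (u**2/20 - 14*u/27 - 3/4)/(u**2 + 7*u/2 - 1/2).
Order-2 pole: residue = g'(a); g'(-3) = 2579/2160, so the residue is 2579/2160.
The factor u**2 + 7*u/2 - 1/2 splits as (u - a)(u - a') with a = -7/4 + (1/4)*sqrt(57), a' = -7/4 - (1/4)*sqrt(57). At the order-1 pole a set g(u) = (u - a)*f(u) = [(u**2/20 - 14*u/27 - 3/4)/(u + 3)**2] / (u - a').
Simple pole: residue = g(a) at a = -7/4 + (1/4)*sqrt(57), which is -2579/4320 + (18751/246240)*sqrt(57).
List the singular points by increasing real part (a conjugate pair: the negative imaginary part first).

Radius of convergence at 0: -7/4 + (1/4)*sqrt(57).
At -7/4 - (1/4)*sqrt(57): a pole of order 1; residue -2579/4320 - (18751/246240)*sqrt(57).
At -3: a pole of order 2; residue 2579/2160.
At -7/4 + (1/4)*sqrt(57): a pole of order 1; residue -2579/4320 + (18751/246240)*sqrt(57).


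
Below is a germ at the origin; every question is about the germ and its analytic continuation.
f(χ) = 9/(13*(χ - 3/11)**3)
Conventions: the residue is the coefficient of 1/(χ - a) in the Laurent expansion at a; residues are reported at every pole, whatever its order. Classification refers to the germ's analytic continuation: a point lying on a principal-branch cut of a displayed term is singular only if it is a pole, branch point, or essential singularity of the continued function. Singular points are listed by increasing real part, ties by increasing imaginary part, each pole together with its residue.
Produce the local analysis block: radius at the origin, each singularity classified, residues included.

Radius of convergence at 0: 3/11.
At 3/11: a pole of order 3; residue 0.

Denominator factor (χ - 3/11)^3: pole of order 3 at 3/11, modulus 3/11.
The radius of convergence is the smallest modulus among the singular points: 3/11.
At the order-3 pole 3/11 set g(χ) = (χ - (3/11))^3*f(χ) = 9/13.
Order-3 pole: residue = g''(a)/2; g''(3/11) = 0, so the residue is 0.


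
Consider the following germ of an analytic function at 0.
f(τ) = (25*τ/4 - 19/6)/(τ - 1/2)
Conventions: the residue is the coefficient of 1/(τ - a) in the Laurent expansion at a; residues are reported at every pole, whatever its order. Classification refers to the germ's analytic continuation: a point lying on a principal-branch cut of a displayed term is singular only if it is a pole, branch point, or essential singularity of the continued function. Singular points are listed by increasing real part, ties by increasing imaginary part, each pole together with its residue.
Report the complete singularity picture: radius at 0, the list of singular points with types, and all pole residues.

Denominator factor (τ - 1/2): pole of order 1 at 1/2, modulus 1/2.
The radius of convergence is the smallest modulus among the singular points: 1/2.
At the order-1 pole 1/2 set g(τ) = (τ - (1/2))*f(τ) = 25*τ/4 - 19/6.
Simple pole: residue = g(a) at a = 1/2, which is -1/24.

Radius of convergence at 0: 1/2.
At 1/2: a pole of order 1; residue -1/24.


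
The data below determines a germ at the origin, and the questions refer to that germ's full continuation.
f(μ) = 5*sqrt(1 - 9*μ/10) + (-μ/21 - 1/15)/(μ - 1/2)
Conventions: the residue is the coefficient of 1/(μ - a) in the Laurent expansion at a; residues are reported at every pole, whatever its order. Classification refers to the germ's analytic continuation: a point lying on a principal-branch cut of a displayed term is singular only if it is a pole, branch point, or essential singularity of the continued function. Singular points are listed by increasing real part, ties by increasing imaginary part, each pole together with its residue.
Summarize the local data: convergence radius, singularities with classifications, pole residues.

Radius of convergence at 0: 1/2.
At 1/2: a pole of order 1; residue -19/210.
At 10/9: an algebraic (square-root) branch point.

Denominator factor (μ - 1/2): pole of order 1 at 1/2, modulus 1/2.
Branch term (5)*sqrt(1 - μ/(10/9)): its argument vanishes at μ = 10/9, a square-root branch point, modulus 10/9.
The radius of convergence is the smallest modulus among the singular points: 1/2.
The branch term is analytic at 1/2 and contributes nothing to the residue; only the rational part matters.
At the order-1 pole 1/2 set g(μ) = (μ - (1/2))*(rational part) = -μ/21 - 1/15.
Simple pole: residue = g(a) at a = 1/2, which is -19/210.
List the singular points by increasing real part (a conjugate pair: the negative imaginary part first).


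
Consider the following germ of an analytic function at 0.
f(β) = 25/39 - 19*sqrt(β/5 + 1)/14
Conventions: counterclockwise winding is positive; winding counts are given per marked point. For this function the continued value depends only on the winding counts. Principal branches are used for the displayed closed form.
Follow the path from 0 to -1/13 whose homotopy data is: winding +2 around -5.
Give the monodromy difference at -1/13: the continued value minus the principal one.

The rational part is single-valued and drops out of the difference; each branch term changes only by its own monodromy.
(-19/14)*sqrt(1 - β/(-5)): winding +2 is even, the square root returns to the same sheet, contribution 0.
Summing the contributions at β = -1/13 gives 0.

Continued minus principal equals 0.


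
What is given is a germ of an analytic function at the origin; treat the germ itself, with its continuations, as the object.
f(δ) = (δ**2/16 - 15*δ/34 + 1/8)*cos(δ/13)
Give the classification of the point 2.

There is no denominator, hence no pole anywhere.
The factor cos(δ/13) is entire.
So the germ continues analytically to 2.

The point is a regular point.


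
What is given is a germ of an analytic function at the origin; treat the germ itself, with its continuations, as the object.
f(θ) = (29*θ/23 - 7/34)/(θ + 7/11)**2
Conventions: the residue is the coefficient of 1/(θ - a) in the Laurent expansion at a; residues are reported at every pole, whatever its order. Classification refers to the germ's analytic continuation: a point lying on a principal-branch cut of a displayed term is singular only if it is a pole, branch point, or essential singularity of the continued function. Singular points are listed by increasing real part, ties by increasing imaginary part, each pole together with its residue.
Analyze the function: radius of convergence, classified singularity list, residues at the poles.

Denominator factor (θ + 7/11)^2: pole of order 2 at -7/11, modulus 7/11.
The radius of convergence is the smallest modulus among the singular points: 7/11.
At the order-2 pole -7/11 set g(θ) = (θ - (-7/11))^2*f(θ) = 29*θ/23 - 7/34.
Order-2 pole: residue = g'(a); g'(-7/11) = 29/23, so the residue is 29/23.

Radius of convergence at 0: 7/11.
At -7/11: a pole of order 2; residue 29/23.


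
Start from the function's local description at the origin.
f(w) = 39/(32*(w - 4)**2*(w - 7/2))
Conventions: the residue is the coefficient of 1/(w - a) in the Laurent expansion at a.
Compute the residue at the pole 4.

The residue is -39/8.

At the order-2 pole 4 set g(w) = (w - (4))^2*f(w) = 39/(32*(w - 7/2)).
Order-2 pole: residue = g'(a); g'(4) = -39/8, so the residue is -39/8.


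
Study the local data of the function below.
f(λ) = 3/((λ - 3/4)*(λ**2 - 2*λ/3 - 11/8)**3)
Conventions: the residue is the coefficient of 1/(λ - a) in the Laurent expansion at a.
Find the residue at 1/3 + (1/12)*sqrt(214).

The factor λ**2 - 2*λ/3 - 11/8 splits as (λ - a)(λ - a') with a = 1/3 + (1/12)*sqrt(214), a' = 1/3 - (1/12)*sqrt(214). At the order-3 pole a set g(λ) = (λ - a)^3*f(λ) = [3/(λ - 3/4)] / (λ - a')^3.
Order-3 pole: residue = g''(a)/2; g''(1/3 + (1/12)*sqrt(214)) = 4096/3087 + (203300800/3781707741)*sqrt(214), so the residue is 2048/3087 + (101650400/3781707741)*sqrt(214).

The residue is 2048/3087 + (101650400/3781707741)*sqrt(214).


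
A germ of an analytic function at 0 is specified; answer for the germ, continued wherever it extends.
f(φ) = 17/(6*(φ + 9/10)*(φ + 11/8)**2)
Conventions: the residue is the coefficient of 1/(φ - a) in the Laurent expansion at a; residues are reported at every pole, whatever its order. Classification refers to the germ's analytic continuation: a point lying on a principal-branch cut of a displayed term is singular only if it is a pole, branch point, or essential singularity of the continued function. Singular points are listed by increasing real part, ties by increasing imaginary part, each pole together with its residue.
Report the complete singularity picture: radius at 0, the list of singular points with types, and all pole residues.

Radius of convergence at 0: 9/10.
At -11/8: a pole of order 2; residue -13600/1083.
At -9/10: a pole of order 1; residue 13600/1083.

Denominator factor (φ + 9/10): pole of order 1 at -9/10, modulus 9/10.
Denominator factor (φ + 11/8)^2: pole of order 2 at -11/8, modulus 11/8.
The radius of convergence is the smallest modulus among the singular points: 9/10.
At the order-2 pole -11/8 set g(φ) = (φ - (-11/8))^2*f(φ) = 17/(6*(φ + 9/10)).
Order-2 pole: residue = g'(a); g'(-11/8) = -13600/1083, so the residue is -13600/1083.
At the order-1 pole -9/10 set g(φ) = (φ - (-9/10))*f(φ) = 17/(6*(φ + 11/8)**2).
Simple pole: residue = g(a) at a = -9/10, which is 13600/1083.
List the singular points by increasing real part (a conjugate pair: the negative imaginary part first).


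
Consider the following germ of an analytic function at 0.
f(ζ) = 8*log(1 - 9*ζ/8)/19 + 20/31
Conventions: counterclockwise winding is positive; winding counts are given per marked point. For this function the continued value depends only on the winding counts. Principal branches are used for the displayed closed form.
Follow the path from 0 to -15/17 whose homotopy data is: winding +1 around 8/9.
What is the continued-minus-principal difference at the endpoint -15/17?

Continued minus principal equals (16/19)*pi*i.

The rational part is single-valued and drops out of the difference; each branch term changes only by its own monodromy.
(8/19)*log(1 - ζ/(8/9)): each positive loop around 8/9 adds 2*pi*i to the log, so winding +1 contributes (8/19)*(1)*2*pi*i = (16/19)*pi*i.
Summing the contributions at ζ = -15/17 gives (16/19)*pi*i.


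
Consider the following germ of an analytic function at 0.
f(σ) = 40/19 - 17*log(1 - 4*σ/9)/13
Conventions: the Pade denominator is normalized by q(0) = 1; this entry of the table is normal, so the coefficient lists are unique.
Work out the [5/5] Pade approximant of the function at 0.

The Pade approximant has numerator coefficients [40/19, -3908/2223, 73376/180063, -6704/1620567, -593344/102095721, 523904/1968988905]; denominator coefficients [1, -10/9, 320/729, -160/2187, 640/137781, -256/3720087].

Taylor coefficients needed (expand at 0): a_0 = 40/19, a_1 = 68/117, a_2 = 136/1053, a_3 = 1088/28431, a_4 = 1088/85293, a_5 = 17408/3838185, a_6 = 34816/20726199, a_7 = 278528/435250179, a_8 = 139264/559607373, a_9 = 4456448/45328197213, a_10 = 8912896/226640986065.
Write the denominator as Q(σ) = 1 + q1*σ + q2*σ^2 + q3*σ^3 + q4*σ^4 + q5*σ^5. Requiring Q*f - P = O(σ^11) with deg P <= 5 kills the coefficients of σ^6..σ^10 in Q*f:
  σ^6: a_6 + q1*a_5 + q2*a_4 + q3*a_3 + q4*a_2 + q5*a_1 = 0, i.e. 34816/20726199 + (17408/3838185)*q1 + (1088/85293)*q2 + (1088/28431)*q3 + (136/1053)*q4 + (68/117)*q5 = 0.
  σ^7: a_7 + q1*a_6 + q2*a_5 + q3*a_4 + q4*a_3 + q5*a_2 = 0, i.e. 278528/435250179 + (34816/20726199)*q1 + (17408/3838185)*q2 + (1088/85293)*q3 + (1088/28431)*q4 + (136/1053)*q5 = 0.
  σ^8: a_8 + q1*a_7 + q2*a_6 + q3*a_5 + q4*a_4 + q5*a_3 = 0, i.e. 139264/559607373 + (278528/435250179)*q1 + (34816/20726199)*q2 + (17408/3838185)*q3 + (1088/85293)*q4 + (1088/28431)*q5 = 0.
  σ^9: a_9 + q1*a_8 + q2*a_7 + q3*a_6 + q4*a_5 + q5*a_4 = 0, i.e. 4456448/45328197213 + (139264/559607373)*q1 + (278528/435250179)*q2 + (34816/20726199)*q3 + (17408/3838185)*q4 + (1088/85293)*q5 = 0.
  σ^10: a_10 + q1*a_9 + q2*a_8 + q3*a_7 + q4*a_6 + q5*a_5 = 0, i.e. 8912896/226640986065 + (4456448/45328197213)*q1 + (139264/559607373)*q2 + (278528/435250179)*q3 + (34816/20726199)*q4 + (17408/3838185)*q5 = 0.
Solving this linear system: q1 = -10/9, q2 = 320/729, q3 = -160/2187, q4 = 640/137781, q5 = -256/3720087.
The numerator is Q*f truncated at degree 5: P0 = a_0 = 40/19; P1 = a_1 + q1*a_0 = -3908/2223; P2 = a_2 + q1*a_1 + q2*a_0 = 73376/180063; P3 = a_3 + q1*a_2 + q2*a_1 + q3*a_0 = -6704/1620567; P4 = a_4 + q1*a_3 + q2*a_2 + q3*a_1 + q4*a_0 = -593344/102095721; P5 = a_5 + q1*a_4 + q2*a_3 + q3*a_2 + q4*a_1 + q5*a_0 = 523904/1968988905.


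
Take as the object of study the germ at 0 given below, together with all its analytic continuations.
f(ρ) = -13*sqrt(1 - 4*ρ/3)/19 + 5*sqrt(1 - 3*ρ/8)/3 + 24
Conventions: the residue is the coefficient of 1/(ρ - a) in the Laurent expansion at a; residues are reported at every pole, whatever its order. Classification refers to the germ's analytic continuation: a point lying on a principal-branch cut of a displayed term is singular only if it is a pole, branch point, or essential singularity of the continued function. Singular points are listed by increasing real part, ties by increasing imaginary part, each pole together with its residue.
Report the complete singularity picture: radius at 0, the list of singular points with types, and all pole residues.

Branch term (-13/19)*sqrt(1 - ρ/(3/4)): its argument vanishes at ρ = 3/4, a square-root branch point, modulus 3/4.
Branch term (5/3)*sqrt(1 - ρ/(8/3)): its argument vanishes at ρ = 8/3, a square-root branch point, modulus 8/3.
The radius of convergence is the smallest modulus among the singular points: 3/4.
List the singular points by increasing real part (a conjugate pair: the negative imaginary part first).

Radius of convergence at 0: 3/4.
At 3/4: an algebraic (square-root) branch point.
At 8/3: an algebraic (square-root) branch point.


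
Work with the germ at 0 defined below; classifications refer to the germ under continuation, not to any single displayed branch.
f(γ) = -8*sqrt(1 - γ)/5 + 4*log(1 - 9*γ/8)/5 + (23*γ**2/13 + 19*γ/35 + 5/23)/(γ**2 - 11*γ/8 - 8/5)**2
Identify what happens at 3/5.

Denominator factors: γ**2 - 11*γ/8 - 8/5 = -413/200 at γ = 3/5 — none vanishes.
Branch term sqrt(1 - γ/(1)): argument at 3/5 is 2/5, nonzero, so 3/5 is not its branch point (a point on a principal cut is still regular for the continued germ).
Branch term log(1 - γ/(8/9)): argument at 3/5 is 13/40, nonzero, so 3/5 is not its branch point (a point on a principal cut is still regular for the continued germ).
So the germ continues analytically to 3/5.

The point is a regular point.


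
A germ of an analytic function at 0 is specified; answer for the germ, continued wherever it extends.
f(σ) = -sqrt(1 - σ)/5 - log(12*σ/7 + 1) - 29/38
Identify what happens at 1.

The point is an algebraic (square-root) branch point.

The term (-1/5)*sqrt(1 - σ/(1)) has argument 1 - 1/(1) = 0 at 1: a square-root (algebraic, two-sheeted) branch point; the remaining terms are analytic or single-valued there.


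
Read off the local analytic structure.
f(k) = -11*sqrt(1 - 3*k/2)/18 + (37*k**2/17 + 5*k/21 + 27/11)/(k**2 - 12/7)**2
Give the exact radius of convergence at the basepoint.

The radius of convergence is 2/3.

Denominator factor (k**2 - 12/7)^2: discriminant 48/7, real irrational roots (2/7)*sqrt(21) and -(2/7)*sqrt(21); poles of order 2, moduli (2/7)*sqrt(21) and (2/7)*sqrt(21).
Branch term (-11/18)*sqrt(1 - k/(2/3)): its argument vanishes at k = 2/3, a square-root branch point, modulus 2/3.
The radius of convergence is the smallest modulus among the singular points: 2/3.


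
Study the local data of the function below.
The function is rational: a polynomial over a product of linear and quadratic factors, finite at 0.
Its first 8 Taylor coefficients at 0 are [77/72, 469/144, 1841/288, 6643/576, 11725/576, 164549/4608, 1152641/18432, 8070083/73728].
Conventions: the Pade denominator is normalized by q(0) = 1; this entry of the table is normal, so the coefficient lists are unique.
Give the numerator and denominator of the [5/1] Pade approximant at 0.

The Pade approximant has numerator coefficients [77/72, 283955/205152, 1036203/1504448, 3056473/9026688, 957999/6017792, 2235331/36106752]; denominator coefficients [1, -164663/94028].

Taylor coefficients needed (read off): a_0 = 77/72, a_1 = 469/144, a_2 = 1841/288, a_3 = 6643/576, a_4 = 11725/576, a_5 = 164549/4608, a_6 = 1152641/18432.
Write the denominator as Q(μ) = 1 + q1*μ. Requiring Q*f - P = O(μ^7) with deg P <= 5 kills the coefficients of μ^6..μ^6 in Q*f:
  μ^6: a_6 + q1*a_5 = 0, i.e. 1152641/18432 + (164549/4608)*q1 = 0.
Solving this linear system: q1 = -164663/94028.
The numerator is Q*f truncated at degree 5: P0 = a_0 = 77/72; P1 = a_1 + q1*a_0 = 283955/205152; P2 = a_2 + q1*a_1 = 1036203/1504448; P3 = a_3 + q1*a_2 = 3056473/9026688; P4 = a_4 + q1*a_3 = 957999/6017792; P5 = a_5 + q1*a_4 = 2235331/36106752.


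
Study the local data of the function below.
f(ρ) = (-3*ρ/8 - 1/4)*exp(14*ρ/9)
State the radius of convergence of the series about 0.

The radius of convergence is infinite.

The factor exp(14*ρ/9) is entire and contributes no finite singular point.
The polynomial part has no poles.
No finite singular points: the Taylor series at 0 converges everywhere.


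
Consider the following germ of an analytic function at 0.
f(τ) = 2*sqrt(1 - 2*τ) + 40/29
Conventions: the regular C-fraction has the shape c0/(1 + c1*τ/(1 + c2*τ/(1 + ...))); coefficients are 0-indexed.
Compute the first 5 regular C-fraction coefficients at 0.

Taylor coefficients (expand at 0): a_0 = 98/29, a_1 = -2, a_2 = -1, a_3 = -1, a_4 = -5/4.
c0 = a_0 = 98/29. Peel one level at a time: if S = 1 + c*τ/S' with S'(0) = 1, then c is the τ-coefficient of S and S' = c*τ/(S - 1).
S_1 = c0/f = 1 + (29/49)*τ + (3103/4802)*τ^2 + ...; c1 = 29/49.
S_2 = c1*τ/(S_1 - 1) = 1 + (-107/98)*τ + (-1/4)*τ^2 + ...; c2 = -107/98.
S_3 = c2*τ/(S_2 - 1) = 1 + (-49/214)*τ + (-8085/45796)*τ^2 + ...; c3 = -49/214.
S_4 = c3*τ/(S_3 - 1) = 1 + (-165/214)*τ + ...; c4 = -165/214.

The regular C-fraction coefficients are [98/29, 29/49, -107/98, -49/214, -165/214].
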